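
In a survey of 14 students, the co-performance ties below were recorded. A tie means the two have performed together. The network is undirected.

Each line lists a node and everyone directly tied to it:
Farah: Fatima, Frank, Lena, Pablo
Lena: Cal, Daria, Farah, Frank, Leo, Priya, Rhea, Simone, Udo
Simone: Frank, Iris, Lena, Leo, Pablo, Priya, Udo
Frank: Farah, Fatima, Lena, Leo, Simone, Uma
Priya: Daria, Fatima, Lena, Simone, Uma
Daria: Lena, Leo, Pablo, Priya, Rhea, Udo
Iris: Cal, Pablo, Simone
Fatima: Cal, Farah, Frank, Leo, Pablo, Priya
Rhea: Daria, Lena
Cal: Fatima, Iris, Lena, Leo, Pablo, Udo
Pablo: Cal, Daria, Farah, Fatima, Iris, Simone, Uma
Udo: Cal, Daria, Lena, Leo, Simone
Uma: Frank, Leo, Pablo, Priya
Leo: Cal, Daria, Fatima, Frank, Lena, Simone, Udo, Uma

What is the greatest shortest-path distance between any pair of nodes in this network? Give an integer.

Eccentricity of each node (its greatest distance to any other): Cal:2, Daria:2, Farah:2, Fatima:3, Frank:2, Iris:3, Lena:2, Leo:2, Pablo:2, Priya:2, Rhea:3, Simone:2, Udo:2, Uma:3.
The maximum eccentricity is 3, realized for instance by the pair Fatima–Rhea via Fatima – Pablo – Daria – Rhea. So the diameter is 3.

3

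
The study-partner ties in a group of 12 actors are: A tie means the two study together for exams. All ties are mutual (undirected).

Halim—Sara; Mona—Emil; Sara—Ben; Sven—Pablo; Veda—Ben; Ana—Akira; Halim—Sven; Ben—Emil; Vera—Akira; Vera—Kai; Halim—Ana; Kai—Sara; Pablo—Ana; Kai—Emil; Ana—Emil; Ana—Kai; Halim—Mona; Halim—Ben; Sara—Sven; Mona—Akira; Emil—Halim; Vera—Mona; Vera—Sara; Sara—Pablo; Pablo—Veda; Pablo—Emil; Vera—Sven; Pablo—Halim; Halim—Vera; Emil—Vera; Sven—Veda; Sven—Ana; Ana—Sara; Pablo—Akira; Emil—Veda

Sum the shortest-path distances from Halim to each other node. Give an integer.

14

Distances from Halim: Akira:2, Ana:1, Ben:1, Emil:1, Kai:2, Mona:1, Pablo:1, Sara:1, Sven:1, Veda:2, Vera:1.
Sum = 2 + 1 + 1 + 1 + 2 + 1 + 1 + 1 + 1 + 2 + 1 = 14.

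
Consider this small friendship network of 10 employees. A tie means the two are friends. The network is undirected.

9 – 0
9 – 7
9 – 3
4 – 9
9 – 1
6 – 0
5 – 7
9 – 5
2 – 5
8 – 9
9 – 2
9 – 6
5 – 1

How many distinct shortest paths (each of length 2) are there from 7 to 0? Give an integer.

The shortest distance is 2, and the only length-2 path is 7–9–0. So there is exactly 1 shortest path.

1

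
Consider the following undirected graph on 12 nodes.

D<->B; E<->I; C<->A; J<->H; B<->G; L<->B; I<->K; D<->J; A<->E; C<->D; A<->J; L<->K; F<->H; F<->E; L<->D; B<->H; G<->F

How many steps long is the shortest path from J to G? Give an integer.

One shortest route is J – H – B – G, which uses 3 edges, and at distance 2 from J we only reach {B, C, E, F, L}, which does not include G. So d(J,G) = 3.

3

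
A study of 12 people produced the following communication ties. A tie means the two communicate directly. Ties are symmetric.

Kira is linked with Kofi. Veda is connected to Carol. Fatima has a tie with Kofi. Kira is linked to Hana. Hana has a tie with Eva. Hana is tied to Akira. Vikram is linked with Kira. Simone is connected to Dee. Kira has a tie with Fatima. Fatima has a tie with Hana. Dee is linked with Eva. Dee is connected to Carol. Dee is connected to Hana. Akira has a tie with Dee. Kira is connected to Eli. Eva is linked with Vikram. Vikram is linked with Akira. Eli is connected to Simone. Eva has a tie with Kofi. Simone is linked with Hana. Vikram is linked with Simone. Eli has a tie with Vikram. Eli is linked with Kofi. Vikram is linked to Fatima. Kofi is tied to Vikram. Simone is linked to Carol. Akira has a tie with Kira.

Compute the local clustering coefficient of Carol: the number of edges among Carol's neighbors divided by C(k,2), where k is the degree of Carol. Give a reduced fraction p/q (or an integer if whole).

Carol's neighbors: Dee, Simone, and Veda (k = 3).
Possible neighbor pairs: C(3,2) = 3. Edges among them: Dee–Simone → e = 1.
Clustering(Carol) = 1/3.

1/3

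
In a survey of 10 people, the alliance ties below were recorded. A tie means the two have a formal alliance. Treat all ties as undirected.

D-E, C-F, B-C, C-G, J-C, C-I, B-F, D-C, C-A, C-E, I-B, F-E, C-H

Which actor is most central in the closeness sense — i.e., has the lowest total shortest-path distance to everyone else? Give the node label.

C

Farness (sum of distances to all others) for each node — A:17, B:15, C:9, D:16, E:15, F:15, G:17, H:17, I:16, J:17.
The smallest farness is 9, for C, so C has the highest closeness.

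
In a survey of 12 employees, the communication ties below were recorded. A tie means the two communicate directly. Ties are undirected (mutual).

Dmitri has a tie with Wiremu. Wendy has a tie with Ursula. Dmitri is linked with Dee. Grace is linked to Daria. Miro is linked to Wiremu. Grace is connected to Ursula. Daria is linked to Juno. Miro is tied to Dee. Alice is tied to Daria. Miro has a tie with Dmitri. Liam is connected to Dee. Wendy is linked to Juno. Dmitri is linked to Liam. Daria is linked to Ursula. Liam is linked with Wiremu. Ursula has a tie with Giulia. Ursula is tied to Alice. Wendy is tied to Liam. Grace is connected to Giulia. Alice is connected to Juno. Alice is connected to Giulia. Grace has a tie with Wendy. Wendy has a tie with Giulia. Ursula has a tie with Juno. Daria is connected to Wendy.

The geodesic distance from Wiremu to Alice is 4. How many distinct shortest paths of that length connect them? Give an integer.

The shortest distance is 4. The length-4 paths are: Wiremu–Liam–Wendy–Juno–Alice; Wiremu–Liam–Wendy–Giulia–Alice; Wiremu–Liam–Wendy–Daria–Alice; Wiremu–Liam–Wendy–Ursula–Alice.
That gives 4 distinct shortest paths.

4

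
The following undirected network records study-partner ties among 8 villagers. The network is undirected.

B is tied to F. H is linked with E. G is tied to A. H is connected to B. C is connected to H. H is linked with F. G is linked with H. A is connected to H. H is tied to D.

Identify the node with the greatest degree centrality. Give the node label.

Degrees — A:2, B:2, C:1, D:1, E:1, F:2, G:2, H:7.
The maximum is 7, attained only by H.

H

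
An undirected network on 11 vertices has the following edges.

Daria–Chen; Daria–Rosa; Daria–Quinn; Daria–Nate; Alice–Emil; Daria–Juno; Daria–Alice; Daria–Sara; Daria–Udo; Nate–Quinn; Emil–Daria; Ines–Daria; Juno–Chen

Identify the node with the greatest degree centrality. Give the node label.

Daria

Degrees — Alice:2, Chen:2, Daria:10, Emil:2, Ines:1, Juno:2, Nate:2, Quinn:2, Rosa:1, Sara:1, Udo:1.
The maximum is 10, attained only by Daria.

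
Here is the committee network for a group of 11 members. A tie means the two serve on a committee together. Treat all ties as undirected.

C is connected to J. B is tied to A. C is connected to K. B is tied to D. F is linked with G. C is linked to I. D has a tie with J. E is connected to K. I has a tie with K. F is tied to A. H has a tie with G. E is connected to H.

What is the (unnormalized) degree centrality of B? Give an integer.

B is directly tied to A and D. That is 2 neighbors, so the degree of B is 2.

2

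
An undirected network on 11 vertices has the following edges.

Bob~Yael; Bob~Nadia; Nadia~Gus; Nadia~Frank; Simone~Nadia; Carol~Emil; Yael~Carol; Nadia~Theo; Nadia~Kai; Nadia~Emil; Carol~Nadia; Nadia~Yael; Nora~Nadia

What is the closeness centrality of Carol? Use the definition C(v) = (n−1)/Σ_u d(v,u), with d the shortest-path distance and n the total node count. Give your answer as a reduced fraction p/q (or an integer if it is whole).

10/17

Distances from Carol: Bob:2, Emil:1, Frank:2, Gus:2, Kai:2, Nadia:1, Nora:2, Simone:2, Theo:2, Yael:1. Sum = 17.
n = 11, so closeness = 10/17.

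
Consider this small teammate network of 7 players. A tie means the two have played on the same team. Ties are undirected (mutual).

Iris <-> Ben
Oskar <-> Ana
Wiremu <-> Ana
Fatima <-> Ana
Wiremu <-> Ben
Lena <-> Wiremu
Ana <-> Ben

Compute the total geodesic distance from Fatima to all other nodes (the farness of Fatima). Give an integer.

13

Distances from Fatima: Ana:1, Ben:2, Iris:3, Lena:3, Oskar:2, Wiremu:2.
Sum = 1 + 2 + 3 + 3 + 2 + 2 = 13.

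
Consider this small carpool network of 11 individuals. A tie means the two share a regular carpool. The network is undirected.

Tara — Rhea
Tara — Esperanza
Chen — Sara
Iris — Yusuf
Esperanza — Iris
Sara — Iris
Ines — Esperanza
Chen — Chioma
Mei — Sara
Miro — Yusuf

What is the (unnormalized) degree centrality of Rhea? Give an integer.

1

Rhea is directly tied to Tara. That is 1 neighbor, so the degree of Rhea is 1.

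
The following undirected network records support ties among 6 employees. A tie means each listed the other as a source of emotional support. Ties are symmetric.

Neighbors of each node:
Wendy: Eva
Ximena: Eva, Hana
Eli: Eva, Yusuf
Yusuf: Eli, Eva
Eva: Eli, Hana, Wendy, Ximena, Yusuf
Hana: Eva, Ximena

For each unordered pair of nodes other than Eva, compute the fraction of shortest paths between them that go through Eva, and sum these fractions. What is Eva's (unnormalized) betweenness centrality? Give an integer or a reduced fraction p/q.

Pairs whose geodesics pass through Eva — Wendy–Ximena: 1; Wendy–Eli: 1; Wendy–Hana: 1; Wendy–Yusuf: 1; Ximena–Eli: 1; Ximena–Yusuf: 1; Eli–Hana: 1; Hana–Yusuf: 1.
All other pairs contribute 0.
Summing the contributions gives betweenness(Eva) = 8.

8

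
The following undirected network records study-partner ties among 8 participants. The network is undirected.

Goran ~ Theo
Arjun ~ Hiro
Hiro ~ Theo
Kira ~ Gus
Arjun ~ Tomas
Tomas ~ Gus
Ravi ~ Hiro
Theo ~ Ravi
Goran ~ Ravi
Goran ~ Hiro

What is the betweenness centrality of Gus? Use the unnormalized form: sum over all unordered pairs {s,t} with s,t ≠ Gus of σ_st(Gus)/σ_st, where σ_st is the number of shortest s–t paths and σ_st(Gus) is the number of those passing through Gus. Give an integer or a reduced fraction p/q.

Pairs whose geodesics pass through Gus — Tomas–Kira: 1; Arjun–Kira: 1; Kira–Goran: 1; Kira–Theo: 1; Kira–Ravi: 1; Kira–Hiro: 1.
All other pairs contribute 0.
Summing the contributions gives betweenness(Gus) = 6.

6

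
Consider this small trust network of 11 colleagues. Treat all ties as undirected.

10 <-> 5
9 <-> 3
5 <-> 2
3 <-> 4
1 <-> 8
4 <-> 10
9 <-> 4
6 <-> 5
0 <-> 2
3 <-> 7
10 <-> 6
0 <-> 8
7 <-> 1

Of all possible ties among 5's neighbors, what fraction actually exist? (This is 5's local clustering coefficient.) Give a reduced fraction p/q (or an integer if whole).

1/3

5's neighbors: 2, 6, and 10 (k = 3).
Possible neighbor pairs: C(3,2) = 3. Edges among them: 6–10 → e = 1.
Clustering(5) = 1/3.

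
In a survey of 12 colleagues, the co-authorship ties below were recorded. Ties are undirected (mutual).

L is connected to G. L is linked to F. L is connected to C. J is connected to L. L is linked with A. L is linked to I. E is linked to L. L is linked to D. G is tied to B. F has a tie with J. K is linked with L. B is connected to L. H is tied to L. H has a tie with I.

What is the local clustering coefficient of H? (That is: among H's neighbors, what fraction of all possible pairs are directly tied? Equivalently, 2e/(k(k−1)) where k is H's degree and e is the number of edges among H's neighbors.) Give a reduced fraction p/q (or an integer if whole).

1

H's neighbors: I and L (k = 2).
Possible neighbor pairs: C(2,2) = 1. Edges among them: I–L → e = 1.
Clustering(H) = 1/1.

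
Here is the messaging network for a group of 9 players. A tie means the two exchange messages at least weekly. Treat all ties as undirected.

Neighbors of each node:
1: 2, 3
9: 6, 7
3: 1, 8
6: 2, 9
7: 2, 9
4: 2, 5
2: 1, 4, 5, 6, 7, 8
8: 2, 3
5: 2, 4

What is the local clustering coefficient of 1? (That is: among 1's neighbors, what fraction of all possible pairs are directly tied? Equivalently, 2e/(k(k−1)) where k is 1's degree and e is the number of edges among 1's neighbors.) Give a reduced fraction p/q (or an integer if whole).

1's neighbors: 2 and 3 (k = 2).
Possible neighbor pairs: C(2,2) = 1. Edges among them: none → e = 0.
Clustering(1) = 0/1.

0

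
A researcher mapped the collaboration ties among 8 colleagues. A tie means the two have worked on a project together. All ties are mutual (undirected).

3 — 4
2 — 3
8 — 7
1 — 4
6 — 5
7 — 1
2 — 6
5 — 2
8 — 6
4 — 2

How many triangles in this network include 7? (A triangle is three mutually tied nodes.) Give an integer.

0

7's neighbors are 1 and 8, but none of them are tied to each other, so no triangle contains 7.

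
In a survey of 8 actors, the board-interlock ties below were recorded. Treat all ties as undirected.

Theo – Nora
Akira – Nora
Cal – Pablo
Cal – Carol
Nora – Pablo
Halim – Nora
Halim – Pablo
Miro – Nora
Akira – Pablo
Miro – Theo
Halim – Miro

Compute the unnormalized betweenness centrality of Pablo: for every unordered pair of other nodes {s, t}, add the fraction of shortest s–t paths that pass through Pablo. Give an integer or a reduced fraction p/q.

Pairs whose geodesics pass through Pablo — Theo–Carol: 1; Theo–Cal: 1; Miro–Carol: 2/2; Miro–Cal: 2/2; Halim–Akira: 1/2; Halim–Carol: 1; Halim–Cal: 1; Akira–Carol: 1; Akira–Cal: 1; Nora–Carol: 1; Nora–Cal: 1.
All other pairs contribute 0.
Summing the contributions gives betweenness(Pablo) = 21/2.

21/2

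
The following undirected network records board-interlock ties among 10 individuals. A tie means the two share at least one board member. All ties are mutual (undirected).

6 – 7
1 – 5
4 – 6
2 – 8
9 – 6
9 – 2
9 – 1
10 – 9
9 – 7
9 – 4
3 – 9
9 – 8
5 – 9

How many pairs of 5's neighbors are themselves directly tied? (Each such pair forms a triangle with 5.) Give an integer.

1

5's neighbors: 1 and 9.
Neighbor pairs that are themselves tied: 5–1–9. Each forms one triangle with 5, for 1 in total.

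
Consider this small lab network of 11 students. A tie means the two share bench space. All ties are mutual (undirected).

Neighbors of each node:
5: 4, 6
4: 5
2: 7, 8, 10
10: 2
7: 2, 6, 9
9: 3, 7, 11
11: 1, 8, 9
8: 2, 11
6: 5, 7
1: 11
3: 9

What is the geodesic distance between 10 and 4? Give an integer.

One shortest route is 10 – 2 – 7 – 6 – 5 – 4, which uses 5 edges, and at distance 4 from 10 we only reach {1, 3, 5}, which does not include 4. So d(10,4) = 5.

5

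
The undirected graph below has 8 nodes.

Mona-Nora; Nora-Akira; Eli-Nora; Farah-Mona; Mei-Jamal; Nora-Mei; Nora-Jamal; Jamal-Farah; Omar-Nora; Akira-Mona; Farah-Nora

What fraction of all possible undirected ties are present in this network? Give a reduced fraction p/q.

11/28

There are 11 edges and 8 nodes, so the maximum possible is C(8,2) = 28.
Density = 11/28.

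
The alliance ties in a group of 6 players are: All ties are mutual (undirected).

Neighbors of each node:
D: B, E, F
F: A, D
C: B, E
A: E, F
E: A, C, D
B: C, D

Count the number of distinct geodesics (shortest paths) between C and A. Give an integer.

The shortest distance is 2, and the only length-2 path is C–E–A. So there is exactly 1 shortest path.

1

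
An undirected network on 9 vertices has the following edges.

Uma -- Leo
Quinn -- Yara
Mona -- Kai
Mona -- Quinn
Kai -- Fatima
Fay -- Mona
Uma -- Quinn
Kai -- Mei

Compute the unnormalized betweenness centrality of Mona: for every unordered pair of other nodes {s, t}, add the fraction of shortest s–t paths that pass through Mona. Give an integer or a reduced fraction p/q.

Pairs whose geodesics pass through Mona — Mei–Uma: 1; Mei–Quinn: 1; Mei–Fay: 1; Mei–Yara: 1; Mei–Leo: 1; Fatima–Uma: 1; Fatima–Quinn: 1; Fatima–Fay: 1; Fatima–Yara: 1; Fatima–Leo: 1; Uma–Fay: 1; Uma–Kai: 1; Quinn–Fay: 1; Quinn–Kai: 1 … (+5 more pairs).
All other pairs contribute 0.
Summing the contributions gives betweenness(Mona) = 19.

19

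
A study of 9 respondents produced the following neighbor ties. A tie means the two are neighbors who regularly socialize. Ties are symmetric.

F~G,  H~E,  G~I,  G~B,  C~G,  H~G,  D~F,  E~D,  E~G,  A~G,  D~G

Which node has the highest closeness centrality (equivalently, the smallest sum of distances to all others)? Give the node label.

Farness (sum of distances to all others) for each node — A:15, B:15, C:15, D:13, E:13, F:14, G:8, H:14, I:15.
The smallest farness is 8, for G, so G has the highest closeness.

G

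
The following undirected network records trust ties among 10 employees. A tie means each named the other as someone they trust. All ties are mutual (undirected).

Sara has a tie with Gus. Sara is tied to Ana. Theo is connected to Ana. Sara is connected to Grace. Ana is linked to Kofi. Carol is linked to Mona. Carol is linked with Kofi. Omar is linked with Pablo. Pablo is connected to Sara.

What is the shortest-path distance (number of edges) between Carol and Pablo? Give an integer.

One shortest route is Carol – Kofi – Ana – Sara – Pablo, which uses 4 edges, and at distance 3 from Carol we only reach {Sara, Theo}, which does not include Pablo. So d(Carol,Pablo) = 4.

4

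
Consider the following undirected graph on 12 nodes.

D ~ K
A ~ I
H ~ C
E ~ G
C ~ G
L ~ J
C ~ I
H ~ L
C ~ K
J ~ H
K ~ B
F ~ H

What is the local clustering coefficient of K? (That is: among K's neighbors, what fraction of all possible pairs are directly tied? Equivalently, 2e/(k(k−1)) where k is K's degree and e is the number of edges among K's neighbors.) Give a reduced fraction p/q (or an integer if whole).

K's neighbors: B, C, and D (k = 3).
Possible neighbor pairs: C(3,2) = 3. Edges among them: none → e = 0.
Clustering(K) = 0/3 = 0.

0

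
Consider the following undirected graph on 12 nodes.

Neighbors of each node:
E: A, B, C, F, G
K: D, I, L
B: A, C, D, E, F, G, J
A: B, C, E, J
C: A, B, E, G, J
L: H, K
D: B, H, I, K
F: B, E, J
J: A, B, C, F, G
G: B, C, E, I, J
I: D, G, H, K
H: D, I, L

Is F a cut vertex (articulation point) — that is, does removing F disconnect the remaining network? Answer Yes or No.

Even without F, every remaining node can still reach every other (the residual graph is connected), so F is not a cut vertex.

No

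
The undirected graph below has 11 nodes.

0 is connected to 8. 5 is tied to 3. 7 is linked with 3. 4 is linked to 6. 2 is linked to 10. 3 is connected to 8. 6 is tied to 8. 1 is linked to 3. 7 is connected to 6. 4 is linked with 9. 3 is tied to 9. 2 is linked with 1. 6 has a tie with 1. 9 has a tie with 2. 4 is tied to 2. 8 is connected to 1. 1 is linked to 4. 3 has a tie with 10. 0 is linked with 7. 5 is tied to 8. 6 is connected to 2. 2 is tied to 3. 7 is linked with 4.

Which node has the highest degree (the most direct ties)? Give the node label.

3

Degrees — 0:2, 1:5, 2:6, 3:7, 4:5, 5:2, 6:5, 7:4, 8:5, 9:3, 10:2.
The maximum is 7, attained only by 3.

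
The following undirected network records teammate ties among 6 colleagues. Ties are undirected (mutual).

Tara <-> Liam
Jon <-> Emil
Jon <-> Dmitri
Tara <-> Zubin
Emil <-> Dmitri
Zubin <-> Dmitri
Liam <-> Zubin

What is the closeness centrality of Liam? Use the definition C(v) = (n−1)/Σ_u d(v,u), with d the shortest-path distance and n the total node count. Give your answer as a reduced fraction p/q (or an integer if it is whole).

1/2

Distances from Liam: Dmitri:2, Emil:3, Jon:3, Tara:1, Zubin:1. Sum = 10.
n = 6, so closeness = 5/10 = 1/2.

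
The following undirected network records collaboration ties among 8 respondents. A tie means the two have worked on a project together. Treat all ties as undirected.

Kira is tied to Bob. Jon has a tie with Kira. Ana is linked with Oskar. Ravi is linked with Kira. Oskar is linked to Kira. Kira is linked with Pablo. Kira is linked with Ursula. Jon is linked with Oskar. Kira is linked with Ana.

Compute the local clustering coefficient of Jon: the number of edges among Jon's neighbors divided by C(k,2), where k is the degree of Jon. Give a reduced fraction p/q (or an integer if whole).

Jon's neighbors: Kira and Oskar (k = 2).
Possible neighbor pairs: C(2,2) = 1. Edges among them: Kira–Oskar → e = 1.
Clustering(Jon) = 1/1.

1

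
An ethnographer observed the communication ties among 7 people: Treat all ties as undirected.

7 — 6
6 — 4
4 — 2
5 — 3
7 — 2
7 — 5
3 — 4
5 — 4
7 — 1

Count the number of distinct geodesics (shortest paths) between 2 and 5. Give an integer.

The shortest distance is 2. The length-2 paths are: 2–4–5; 2–7–5.
That gives 2 distinct shortest paths.

2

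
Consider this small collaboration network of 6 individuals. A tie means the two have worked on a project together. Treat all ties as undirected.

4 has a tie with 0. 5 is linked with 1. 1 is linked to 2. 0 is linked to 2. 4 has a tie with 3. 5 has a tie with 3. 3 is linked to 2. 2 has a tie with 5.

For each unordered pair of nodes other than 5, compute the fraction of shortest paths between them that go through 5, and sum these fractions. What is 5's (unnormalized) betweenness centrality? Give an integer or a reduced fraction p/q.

Pairs whose geodesics pass through 5 — 4–1: 1/3; 1–3: 1/2.
All other pairs contribute 0.
Summing the contributions gives betweenness(5) = 5/6.

5/6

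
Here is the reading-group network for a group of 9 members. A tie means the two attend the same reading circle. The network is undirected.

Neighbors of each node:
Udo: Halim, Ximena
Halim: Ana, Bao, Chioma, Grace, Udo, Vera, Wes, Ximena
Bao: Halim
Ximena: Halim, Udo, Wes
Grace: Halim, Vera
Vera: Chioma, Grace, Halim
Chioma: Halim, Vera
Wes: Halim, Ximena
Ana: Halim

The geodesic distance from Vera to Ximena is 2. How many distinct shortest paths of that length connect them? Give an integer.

The shortest distance is 2, and the only length-2 path is Vera–Halim–Ximena. So there is exactly 1 shortest path.

1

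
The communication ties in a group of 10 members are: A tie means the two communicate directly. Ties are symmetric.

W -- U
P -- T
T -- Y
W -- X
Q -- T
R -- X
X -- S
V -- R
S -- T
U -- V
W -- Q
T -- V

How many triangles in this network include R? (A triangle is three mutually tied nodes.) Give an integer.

0

R's neighbors are V and X, but none of them are tied to each other, so no triangle contains R.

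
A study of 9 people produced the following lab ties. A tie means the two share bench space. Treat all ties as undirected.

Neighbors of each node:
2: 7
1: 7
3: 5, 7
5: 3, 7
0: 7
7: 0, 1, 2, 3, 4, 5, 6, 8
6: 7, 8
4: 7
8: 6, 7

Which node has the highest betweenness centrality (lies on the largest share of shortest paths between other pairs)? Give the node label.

7

Unnormalized betweenness of each node: 0:0, 1:0, 2:0, 3:0, 4:0, 5:0, 6:0, 7:26, 8:0.
7 has the largest value, 26, making it the main broker — the node through which the most shortest paths run.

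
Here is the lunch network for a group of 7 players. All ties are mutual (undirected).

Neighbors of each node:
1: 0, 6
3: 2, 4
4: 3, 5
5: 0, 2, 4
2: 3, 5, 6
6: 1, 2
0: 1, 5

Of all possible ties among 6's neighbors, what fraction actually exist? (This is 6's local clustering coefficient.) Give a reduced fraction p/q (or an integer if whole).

6's neighbors: 1 and 2 (k = 2).
Possible neighbor pairs: C(2,2) = 1. Edges among them: none → e = 0.
Clustering(6) = 0/1.

0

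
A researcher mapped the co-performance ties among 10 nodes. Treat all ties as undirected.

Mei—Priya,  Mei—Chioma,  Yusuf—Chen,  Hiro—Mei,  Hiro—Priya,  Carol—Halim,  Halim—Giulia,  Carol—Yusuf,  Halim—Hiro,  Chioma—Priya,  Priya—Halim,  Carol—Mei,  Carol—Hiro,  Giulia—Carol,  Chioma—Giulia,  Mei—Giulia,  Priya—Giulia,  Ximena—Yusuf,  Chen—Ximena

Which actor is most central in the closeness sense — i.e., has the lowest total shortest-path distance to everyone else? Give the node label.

Farness (sum of distances to all others) for each node — Carol:13, Chen:24, Chioma:20, Giulia:15, Halim:16, Hiro:16, Mei:15, Priya:18, Ximena:24, Yusuf:17.
The smallest farness is 13, for Carol, so Carol has the highest closeness.

Carol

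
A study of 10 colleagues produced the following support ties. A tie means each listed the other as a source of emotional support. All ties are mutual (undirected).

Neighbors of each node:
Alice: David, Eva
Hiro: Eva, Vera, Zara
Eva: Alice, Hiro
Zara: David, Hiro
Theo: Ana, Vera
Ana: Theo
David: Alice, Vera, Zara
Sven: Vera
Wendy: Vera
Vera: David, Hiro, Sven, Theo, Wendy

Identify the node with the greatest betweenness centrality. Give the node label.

Vera

Unnormalized betweenness of each node: Alice:1, Ana:0, David:17/2, Eva:1, Hiro:17/2, Sven:0, Theo:8, Vera:51/2, Wendy:0, Zara:1/2.
Vera has the largest value, 51/2, making it the main broker — the node through which the most shortest paths run.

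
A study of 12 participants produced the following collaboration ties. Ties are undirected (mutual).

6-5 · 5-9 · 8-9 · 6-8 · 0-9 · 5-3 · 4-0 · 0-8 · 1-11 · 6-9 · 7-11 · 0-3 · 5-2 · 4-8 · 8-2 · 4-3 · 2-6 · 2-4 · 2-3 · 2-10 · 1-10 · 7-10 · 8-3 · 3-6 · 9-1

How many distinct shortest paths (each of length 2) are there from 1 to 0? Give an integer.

The shortest distance is 2, and the only length-2 path is 1–9–0. So there is exactly 1 shortest path.

1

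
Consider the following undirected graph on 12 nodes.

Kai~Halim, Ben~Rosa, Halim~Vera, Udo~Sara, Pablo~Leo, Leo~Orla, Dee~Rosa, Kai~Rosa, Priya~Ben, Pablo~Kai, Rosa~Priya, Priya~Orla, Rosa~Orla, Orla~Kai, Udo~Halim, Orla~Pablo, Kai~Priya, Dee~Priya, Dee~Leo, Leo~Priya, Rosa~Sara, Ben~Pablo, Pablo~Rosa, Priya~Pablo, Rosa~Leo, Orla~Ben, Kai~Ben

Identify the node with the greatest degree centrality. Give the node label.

Degrees — Ben:5, Dee:3, Halim:3, Kai:6, Leo:5, Orla:6, Pablo:6, Priya:7, Rosa:8, Sara:2, Udo:2, Vera:1.
The maximum is 8, attained only by Rosa.

Rosa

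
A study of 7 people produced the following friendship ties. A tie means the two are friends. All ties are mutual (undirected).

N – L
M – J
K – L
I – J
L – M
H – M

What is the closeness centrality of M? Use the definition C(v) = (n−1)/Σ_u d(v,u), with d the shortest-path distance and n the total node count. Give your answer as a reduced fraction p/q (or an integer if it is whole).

2/3

Distances from M: H:1, I:2, J:1, K:2, L:1, N:2. Sum = 9.
n = 7, so closeness = 6/9 = 2/3.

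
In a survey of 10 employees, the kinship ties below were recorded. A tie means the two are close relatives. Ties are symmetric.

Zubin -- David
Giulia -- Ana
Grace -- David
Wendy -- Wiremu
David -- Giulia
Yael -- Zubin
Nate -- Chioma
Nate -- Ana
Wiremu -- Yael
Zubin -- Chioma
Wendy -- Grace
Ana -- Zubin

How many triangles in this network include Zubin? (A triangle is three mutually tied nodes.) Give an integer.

Zubin's neighbors are Ana, Chioma, David, and Yael, but none of them are tied to each other, so no triangle contains Zubin.

0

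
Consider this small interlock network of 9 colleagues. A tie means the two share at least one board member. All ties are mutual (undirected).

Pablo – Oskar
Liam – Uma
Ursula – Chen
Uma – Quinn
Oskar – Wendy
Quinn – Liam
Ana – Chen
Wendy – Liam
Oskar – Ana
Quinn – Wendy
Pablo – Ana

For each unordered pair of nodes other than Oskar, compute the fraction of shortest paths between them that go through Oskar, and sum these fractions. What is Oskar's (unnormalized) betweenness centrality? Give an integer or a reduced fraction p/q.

16

Pairs whose geodesics pass through Oskar — Ursula–Liam: 1; Ursula–Quinn: 1; Ursula–Uma: 2/2; Ursula–Wendy: 1; Chen–Liam: 1; Chen–Quinn: 1; Chen–Uma: 2/2; Chen–Wendy: 1; Ana–Liam: 1; Ana–Quinn: 1; Ana–Uma: 2/2; Ana–Wendy: 1; Pablo–Liam: 1; Pablo–Quinn: 1 … (+2 more pairs).
All other pairs contribute 0.
Summing the contributions gives betweenness(Oskar) = 16.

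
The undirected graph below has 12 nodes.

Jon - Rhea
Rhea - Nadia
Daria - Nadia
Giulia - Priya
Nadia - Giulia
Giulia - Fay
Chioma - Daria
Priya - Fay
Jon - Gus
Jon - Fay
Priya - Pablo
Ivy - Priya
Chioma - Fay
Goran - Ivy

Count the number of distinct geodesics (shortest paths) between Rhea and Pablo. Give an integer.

The shortest distance is 4. The length-4 paths are: Rhea–Nadia–Giulia–Priya–Pablo; Rhea–Jon–Fay–Priya–Pablo.
That gives 2 distinct shortest paths.

2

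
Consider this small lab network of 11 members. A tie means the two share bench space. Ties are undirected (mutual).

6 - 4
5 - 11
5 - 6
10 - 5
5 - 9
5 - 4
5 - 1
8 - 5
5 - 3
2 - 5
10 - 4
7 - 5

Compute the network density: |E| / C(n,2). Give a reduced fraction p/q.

12/55

There are 12 edges and 11 nodes, so the maximum possible is C(11,2) = 55.
Density = 12/55.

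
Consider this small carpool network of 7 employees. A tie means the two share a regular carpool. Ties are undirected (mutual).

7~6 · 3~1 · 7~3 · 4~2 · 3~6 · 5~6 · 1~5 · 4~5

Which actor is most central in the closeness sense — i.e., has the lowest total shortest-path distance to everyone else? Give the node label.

5

Farness (sum of distances to all others) for each node — 1:11, 2:17, 3:12, 4:12, 5:9, 6:10, 7:13.
The smallest farness is 9, for 5, so 5 has the highest closeness.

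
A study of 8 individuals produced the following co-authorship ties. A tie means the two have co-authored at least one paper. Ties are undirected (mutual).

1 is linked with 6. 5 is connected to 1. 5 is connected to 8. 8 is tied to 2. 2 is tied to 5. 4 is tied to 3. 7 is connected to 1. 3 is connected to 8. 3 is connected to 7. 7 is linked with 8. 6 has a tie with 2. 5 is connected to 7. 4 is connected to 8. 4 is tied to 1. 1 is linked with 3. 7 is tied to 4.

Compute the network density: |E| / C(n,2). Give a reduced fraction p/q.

4/7

There are 16 edges and 8 nodes, so the maximum possible is C(8,2) = 28.
Density = 16/28 = 4/7.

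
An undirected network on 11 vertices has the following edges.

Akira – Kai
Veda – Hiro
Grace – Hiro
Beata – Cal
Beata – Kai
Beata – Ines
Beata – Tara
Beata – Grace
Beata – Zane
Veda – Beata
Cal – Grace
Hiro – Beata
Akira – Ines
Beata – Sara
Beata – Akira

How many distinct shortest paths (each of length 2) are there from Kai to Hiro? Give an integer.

1

The shortest distance is 2, and the only length-2 path is Kai–Beata–Hiro. So there is exactly 1 shortest path.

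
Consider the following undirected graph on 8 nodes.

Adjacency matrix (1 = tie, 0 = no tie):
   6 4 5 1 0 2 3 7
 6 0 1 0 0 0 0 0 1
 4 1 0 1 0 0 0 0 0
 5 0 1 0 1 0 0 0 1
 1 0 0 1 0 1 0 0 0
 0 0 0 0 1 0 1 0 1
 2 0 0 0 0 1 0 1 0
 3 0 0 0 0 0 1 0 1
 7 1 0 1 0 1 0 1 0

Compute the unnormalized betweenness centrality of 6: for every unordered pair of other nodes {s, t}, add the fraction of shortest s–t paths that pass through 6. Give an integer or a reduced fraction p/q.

Pairs whose geodesics pass through 6 — 4–0: 1/3; 4–2: 2/5; 4–3: 1/2; 4–7: 1/2.
All other pairs contribute 0.
Summing the contributions gives betweenness(6) = 26/15.

26/15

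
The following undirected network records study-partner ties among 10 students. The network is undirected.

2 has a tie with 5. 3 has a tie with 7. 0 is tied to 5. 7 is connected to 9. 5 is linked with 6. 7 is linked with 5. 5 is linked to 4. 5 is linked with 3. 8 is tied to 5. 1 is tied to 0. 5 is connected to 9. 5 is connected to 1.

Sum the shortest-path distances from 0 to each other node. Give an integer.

16

Distances from 0: 1:1, 2:2, 3:2, 4:2, 5:1, 6:2, 7:2, 8:2, 9:2.
Sum = 1 + 2 + 2 + 2 + 1 + 2 + 2 + 2 + 2 = 16.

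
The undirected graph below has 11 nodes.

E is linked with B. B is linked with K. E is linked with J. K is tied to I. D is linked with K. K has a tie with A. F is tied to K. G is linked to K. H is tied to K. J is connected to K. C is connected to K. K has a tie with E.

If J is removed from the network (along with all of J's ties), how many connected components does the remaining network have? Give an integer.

1

J's neighbors (E and K) remain reachable from one another through other ties, so the rest of the network stays in one piece.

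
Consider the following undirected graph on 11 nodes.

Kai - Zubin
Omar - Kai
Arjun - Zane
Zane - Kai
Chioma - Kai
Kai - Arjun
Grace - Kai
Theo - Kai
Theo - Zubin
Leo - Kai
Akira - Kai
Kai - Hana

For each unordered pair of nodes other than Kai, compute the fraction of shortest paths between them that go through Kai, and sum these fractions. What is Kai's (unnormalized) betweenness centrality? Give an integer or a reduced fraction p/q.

Pairs whose geodesics pass through Kai — Hana–Theo: 1; Hana–Akira: 1; Hana–Omar: 1; Hana–Zubin: 1; Hana–Zane: 1; Hana–Chioma: 1; Hana–Arjun: 1; Hana–Leo: 1; Hana–Grace: 1; Theo–Akira: 1; Theo–Omar: 1; Theo–Zane: 1; Theo–Chioma: 1; Theo–Arjun: 1 … (+29 more pairs).
All other pairs contribute 0.
Summing the contributions gives betweenness(Kai) = 43.

43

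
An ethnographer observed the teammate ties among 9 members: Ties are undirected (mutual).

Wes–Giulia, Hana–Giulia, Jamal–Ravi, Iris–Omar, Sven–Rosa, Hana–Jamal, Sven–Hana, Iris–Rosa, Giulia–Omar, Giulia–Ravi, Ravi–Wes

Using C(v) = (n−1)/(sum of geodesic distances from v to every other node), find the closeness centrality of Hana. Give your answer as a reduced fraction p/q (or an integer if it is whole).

4/7

Distances from Hana: Giulia:1, Iris:3, Jamal:1, Omar:2, Ravi:2, Rosa:2, Sven:1, Wes:2. Sum = 14.
n = 9, so closeness = 8/14 = 4/7.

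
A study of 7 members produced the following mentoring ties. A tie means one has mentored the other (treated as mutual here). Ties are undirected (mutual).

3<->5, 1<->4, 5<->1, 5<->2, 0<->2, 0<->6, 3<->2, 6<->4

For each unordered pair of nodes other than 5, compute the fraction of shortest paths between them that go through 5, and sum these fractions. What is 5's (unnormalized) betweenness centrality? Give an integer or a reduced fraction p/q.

Pairs whose geodesics pass through 5 — 0–1: 1/2; 2–1: 1; 2–4: 1/2; 3–1: 1; 3–4: 1.
All other pairs contribute 0.
Summing the contributions gives betweenness(5) = 4.

4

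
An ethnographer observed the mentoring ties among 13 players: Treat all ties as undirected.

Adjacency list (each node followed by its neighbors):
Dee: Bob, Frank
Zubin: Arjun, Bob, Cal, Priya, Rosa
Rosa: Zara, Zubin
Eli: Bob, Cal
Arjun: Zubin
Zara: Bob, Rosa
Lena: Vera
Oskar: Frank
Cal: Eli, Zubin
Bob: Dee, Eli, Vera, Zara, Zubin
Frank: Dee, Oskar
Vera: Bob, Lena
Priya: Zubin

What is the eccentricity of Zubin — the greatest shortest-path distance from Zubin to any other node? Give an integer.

Distances from Zubin: Arjun:1, Bob:1, Cal:1, Dee:2, Eli:2, Frank:3, Lena:3, Oskar:4, Priya:1, Rosa:1, Vera:2, Zara:2.
The largest is 4 (to Oskar), so the eccentricity of Zubin is 4.

4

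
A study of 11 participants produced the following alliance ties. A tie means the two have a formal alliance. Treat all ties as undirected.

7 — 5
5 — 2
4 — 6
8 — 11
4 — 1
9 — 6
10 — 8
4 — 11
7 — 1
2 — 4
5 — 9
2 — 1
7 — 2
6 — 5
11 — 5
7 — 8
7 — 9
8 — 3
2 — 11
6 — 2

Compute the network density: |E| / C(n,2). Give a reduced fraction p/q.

4/11

There are 20 edges and 11 nodes, so the maximum possible is C(11,2) = 55.
Density = 20/55 = 4/11.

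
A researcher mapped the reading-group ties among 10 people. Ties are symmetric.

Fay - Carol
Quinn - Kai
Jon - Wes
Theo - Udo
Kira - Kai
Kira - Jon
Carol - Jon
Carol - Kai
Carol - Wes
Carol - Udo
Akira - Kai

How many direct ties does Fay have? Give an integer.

1

Fay is directly tied to Carol. That is 1 neighbor, so the degree of Fay is 1.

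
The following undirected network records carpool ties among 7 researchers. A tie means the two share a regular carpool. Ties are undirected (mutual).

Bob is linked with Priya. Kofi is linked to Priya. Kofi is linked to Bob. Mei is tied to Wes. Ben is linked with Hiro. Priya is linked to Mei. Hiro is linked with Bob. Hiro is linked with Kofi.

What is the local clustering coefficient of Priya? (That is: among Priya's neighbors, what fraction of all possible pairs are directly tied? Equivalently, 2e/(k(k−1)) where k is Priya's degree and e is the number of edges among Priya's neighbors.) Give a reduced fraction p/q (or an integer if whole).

1/3

Priya's neighbors: Bob, Kofi, and Mei (k = 3).
Possible neighbor pairs: C(3,2) = 3. Edges among them: Bob–Kofi → e = 1.
Clustering(Priya) = 1/3.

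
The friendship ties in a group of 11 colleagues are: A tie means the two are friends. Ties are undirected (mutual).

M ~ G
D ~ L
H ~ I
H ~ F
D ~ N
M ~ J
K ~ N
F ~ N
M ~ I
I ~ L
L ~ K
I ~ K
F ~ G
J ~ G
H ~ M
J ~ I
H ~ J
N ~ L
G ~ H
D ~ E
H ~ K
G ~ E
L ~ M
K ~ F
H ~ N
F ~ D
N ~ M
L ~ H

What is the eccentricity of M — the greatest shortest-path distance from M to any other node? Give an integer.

Distances from M: D:2, E:2, F:2, G:1, H:1, I:1, J:1, K:2, L:1, N:1.
The largest is 2 (to F, D, K, and E), so the eccentricity of M is 2.

2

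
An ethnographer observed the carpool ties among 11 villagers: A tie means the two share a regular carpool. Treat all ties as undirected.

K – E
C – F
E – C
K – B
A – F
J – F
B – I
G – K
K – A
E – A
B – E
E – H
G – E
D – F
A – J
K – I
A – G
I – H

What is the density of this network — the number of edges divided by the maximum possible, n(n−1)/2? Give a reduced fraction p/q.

18/55

There are 18 edges and 11 nodes, so the maximum possible is C(11,2) = 55.
Density = 18/55.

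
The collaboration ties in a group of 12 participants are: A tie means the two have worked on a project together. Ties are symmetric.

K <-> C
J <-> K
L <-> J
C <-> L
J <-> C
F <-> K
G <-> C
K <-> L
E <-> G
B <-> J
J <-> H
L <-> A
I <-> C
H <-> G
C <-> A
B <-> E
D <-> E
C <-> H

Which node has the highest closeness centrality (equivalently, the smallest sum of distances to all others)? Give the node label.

Farness (sum of distances to all others) for each node — A:25, B:23, C:16, D:35, E:25, F:31, G:20, H:21, I:26, J:18, K:21, L:21.
The smallest farness is 16, for C, so C has the highest closeness.

C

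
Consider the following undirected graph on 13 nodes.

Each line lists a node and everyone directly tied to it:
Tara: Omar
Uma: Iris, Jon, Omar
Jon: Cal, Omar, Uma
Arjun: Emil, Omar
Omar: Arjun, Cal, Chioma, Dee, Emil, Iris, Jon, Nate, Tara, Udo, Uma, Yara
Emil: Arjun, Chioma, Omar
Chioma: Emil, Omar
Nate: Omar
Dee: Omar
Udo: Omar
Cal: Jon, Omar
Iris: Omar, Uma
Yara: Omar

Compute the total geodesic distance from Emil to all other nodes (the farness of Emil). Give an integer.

21

Distances from Emil: Arjun:1, Cal:2, Chioma:1, Dee:2, Iris:2, Jon:2, Nate:2, Omar:1, Tara:2, Udo:2, Uma:2, Yara:2.
Sum = 1 + 2 + 1 + 2 + 2 + 2 + 2 + 1 + 2 + 2 + 2 + 2 = 21.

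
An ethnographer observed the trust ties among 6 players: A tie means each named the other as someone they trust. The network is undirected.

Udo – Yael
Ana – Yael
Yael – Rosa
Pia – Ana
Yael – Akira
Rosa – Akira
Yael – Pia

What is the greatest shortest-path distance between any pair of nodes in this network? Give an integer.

2

Eccentricity of each node (its greatest distance to any other): Akira:2, Ana:2, Pia:2, Rosa:2, Udo:2, Yael:1.
The maximum eccentricity is 2, realized for instance by the pair Udo–Rosa via Udo – Yael – Rosa. So the diameter is 2.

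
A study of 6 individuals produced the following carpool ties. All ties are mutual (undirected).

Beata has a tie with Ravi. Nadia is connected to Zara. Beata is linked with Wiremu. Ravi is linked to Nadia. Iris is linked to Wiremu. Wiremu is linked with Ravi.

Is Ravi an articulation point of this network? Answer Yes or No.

Removing Ravi leaves {Beata, Iris, and Wiremu} with no path to {Nadia and Zara}, so the network splits into 2 components. Ravi is a cut vertex.

Yes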